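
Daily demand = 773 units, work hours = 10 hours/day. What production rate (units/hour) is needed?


Formula: Production Rate = Daily Demand / Available Hours
Rate = 773 units/day / 10 hours/day
Rate = 77.3 units/hour

77.3 units/hour


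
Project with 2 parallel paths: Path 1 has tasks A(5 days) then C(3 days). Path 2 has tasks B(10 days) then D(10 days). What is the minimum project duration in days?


Path 1 = 5 + 3 = 8 days
Path 2 = 10 + 10 = 20 days
Duration = max(8, 20) = 20 days

20 days


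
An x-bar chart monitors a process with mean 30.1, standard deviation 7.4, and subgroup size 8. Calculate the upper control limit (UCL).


UCL = 30.1 + 3 * 7.4 / sqrt(8)

37.95


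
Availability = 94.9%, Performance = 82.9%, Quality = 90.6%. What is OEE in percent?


Formula: OEE = Availability * Performance * Quality / 10000
A * P = 94.9% * 82.9% / 100 = 78.67%
OEE = 78.67% * 90.6% / 100 = 71.3%

71.3%


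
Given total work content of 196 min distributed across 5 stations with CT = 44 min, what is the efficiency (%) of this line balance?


Formula: Efficiency = Sum of Task Times / (N_stations * CT) * 100
Total station capacity = 5 stations * 44 min = 220 min
Efficiency = 196 / 220 * 100 = 89.1%

89.1%


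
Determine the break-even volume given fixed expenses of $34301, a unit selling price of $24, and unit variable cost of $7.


Formula: BEQ = Fixed Costs / (Price - Variable Cost)
Contribution margin = $24 - $7 = $17/unit
BEQ = ceil($34301 / $17/unit) = ceil(2017.71) = 2018 units

2018 units


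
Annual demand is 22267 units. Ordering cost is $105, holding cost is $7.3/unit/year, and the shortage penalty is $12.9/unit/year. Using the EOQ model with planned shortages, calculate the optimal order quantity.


Formula: EOQ* = sqrt(2DS/H) * sqrt((H+P)/P)
Base EOQ = sqrt(2*22267*105/7.3) = 800.35 units
Correction = sqrt((7.3+12.9)/12.9) = 1.25136
EOQ* = 800.35 * 1.25136 = 1001.5 units

1001.5 units


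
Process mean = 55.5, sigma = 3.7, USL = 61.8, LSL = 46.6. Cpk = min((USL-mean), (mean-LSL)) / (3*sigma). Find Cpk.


Cpu = (61.8 - 55.5) / (3 * 3.7) = 0.57
Cpl = (55.5 - 46.6) / (3 * 3.7) = 0.8
Cpk = min(0.57, 0.8) = 0.57

0.57


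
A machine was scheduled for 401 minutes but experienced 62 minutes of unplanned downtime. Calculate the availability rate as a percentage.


Formula: Availability = (Planned Time - Downtime) / Planned Time * 100
Uptime = 401 - 62 = 339 min
Availability = 339 / 401 * 100 = 84.5%

84.5%


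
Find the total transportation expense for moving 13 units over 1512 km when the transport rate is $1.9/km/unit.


TC = dist * cost * units = 1512 * 1.9 * 13 = $37346.40

$37346.40


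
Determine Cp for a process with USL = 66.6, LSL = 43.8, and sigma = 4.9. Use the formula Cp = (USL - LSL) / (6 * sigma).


Cp = (66.6 - 43.8) / (6 * 4.9)

0.78


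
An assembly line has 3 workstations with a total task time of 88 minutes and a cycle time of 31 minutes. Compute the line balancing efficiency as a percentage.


Formula: Efficiency = Sum of Task Times / (N_stations * CT) * 100
Total station capacity = 3 stations * 31 min = 93 min
Efficiency = 88 / 93 * 100 = 94.6%

94.6%


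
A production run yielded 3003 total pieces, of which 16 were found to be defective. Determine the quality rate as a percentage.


Formula: Quality Rate = Good Pieces / Total Pieces * 100
Good pieces = 3003 - 16 = 2987
QR = 2987 / 3003 * 100 = 99.5%

99.5%


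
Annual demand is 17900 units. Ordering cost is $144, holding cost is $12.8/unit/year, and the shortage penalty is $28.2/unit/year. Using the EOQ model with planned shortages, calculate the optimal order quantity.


Formula: EOQ* = sqrt(2DS/H) * sqrt((H+P)/P)
Base EOQ = sqrt(2*17900*144/12.8) = 634.63 units
Correction = sqrt((12.8+28.2)/28.2) = 1.20578
EOQ* = 634.63 * 1.20578 = 765.2 units

765.2 units


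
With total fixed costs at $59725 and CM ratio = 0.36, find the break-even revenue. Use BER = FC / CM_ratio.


Formula: BER = Fixed Costs / Contribution Margin Ratio
BER = $59725 / 0.36
BER = $165902.78 (to the nearest cent)

$165902.78


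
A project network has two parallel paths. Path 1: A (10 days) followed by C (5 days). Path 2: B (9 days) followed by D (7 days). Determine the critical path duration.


Path 1 = 10 + 5 = 15 days
Path 2 = 9 + 7 = 16 days
Duration = max(15, 16) = 16 days

16 days


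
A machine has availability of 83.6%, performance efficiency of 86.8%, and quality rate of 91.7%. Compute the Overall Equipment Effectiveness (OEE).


Formula: OEE = Availability * Performance * Quality / 10000
A * P = 83.6% * 86.8% / 100 = 72.56%
OEE = 72.56% * 91.7% / 100 = 66.5%

66.5%


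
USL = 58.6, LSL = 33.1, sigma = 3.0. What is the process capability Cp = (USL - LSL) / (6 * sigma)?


Cp = (58.6 - 33.1) / (6 * 3.0)

1.42


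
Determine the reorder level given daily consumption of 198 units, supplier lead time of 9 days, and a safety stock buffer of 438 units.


Formula: ROP = (Daily Demand * Lead Time) + Safety Stock
Demand during lead time = 198 * 9 = 1782 units
ROP = 1782 + 438 = 2220 units

2220 units


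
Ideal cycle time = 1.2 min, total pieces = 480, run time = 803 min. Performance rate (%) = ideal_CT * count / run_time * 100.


Formula: Performance = (Ideal CT * Total Count) / Run Time * 100
Ideal output time = 1.2 * 480 = 576.0 min
Performance = 576.0 / 803 * 100 = 71.7%

71.7%


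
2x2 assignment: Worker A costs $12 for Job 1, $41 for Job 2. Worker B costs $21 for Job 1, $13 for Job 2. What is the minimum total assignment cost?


Option 1: A->1 + B->2 = $12 + $13 = $25
Option 2: A->2 + B->1 = $41 + $21 = $62
Min cost = min($25, $62) = $25

$25


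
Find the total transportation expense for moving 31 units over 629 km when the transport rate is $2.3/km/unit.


TC = dist * cost * units = 629 * 2.3 * 31 = $44847.70

$44847.70


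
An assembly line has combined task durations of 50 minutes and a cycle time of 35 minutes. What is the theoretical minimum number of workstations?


Formula: N_min = ceil(Sum of Task Times / Cycle Time)
N_min = ceil(50 min / 35 min) = ceil(1.4286)
N_min = 2 stations

2


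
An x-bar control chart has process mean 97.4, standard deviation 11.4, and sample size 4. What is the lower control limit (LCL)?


LCL = 97.4 - 3 * 11.4 / sqrt(4)

80.3


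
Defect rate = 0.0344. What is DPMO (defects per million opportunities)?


DPMO = defect_rate * 1000000 = 0.0344 * 1000000

34400


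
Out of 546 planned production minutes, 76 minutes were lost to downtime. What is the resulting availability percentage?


Formula: Availability = (Planned Time - Downtime) / Planned Time * 100
Uptime = 546 - 76 = 470 min
Availability = 470 / 546 * 100 = 86.1%

86.1%


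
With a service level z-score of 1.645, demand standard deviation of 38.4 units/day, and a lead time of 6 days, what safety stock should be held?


Formula: SS = z * sigma_d * sqrt(LT)
sqrt(LT) = sqrt(6) = 2.4495
SS = 1.645 * 38.4 * 2.4495
SS = 154.7 units

154.7 units


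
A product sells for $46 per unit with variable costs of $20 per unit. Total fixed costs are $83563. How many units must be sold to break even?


Formula: BEQ = Fixed Costs / (Price - Variable Cost)
Contribution margin = $46 - $20 = $26/unit
BEQ = ceil($83563 / $26/unit) = ceil(3213.96) = 3214 units

3214 units


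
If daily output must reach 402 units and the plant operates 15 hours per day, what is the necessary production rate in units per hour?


Formula: Production Rate = Daily Demand / Available Hours
Rate = 402 units/day / 15 hours/day
Rate = 26.8 units/hour

26.8 units/hour


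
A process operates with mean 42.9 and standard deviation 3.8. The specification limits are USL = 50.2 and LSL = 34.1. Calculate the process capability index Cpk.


Cpu = (50.2 - 42.9) / (3 * 3.8) = 0.64
Cpl = (42.9 - 34.1) / (3 * 3.8) = 0.77
Cpk = min(0.64, 0.77) = 0.64

0.64


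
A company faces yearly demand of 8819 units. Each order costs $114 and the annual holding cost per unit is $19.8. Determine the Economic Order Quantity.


Formula: EOQ = sqrt(2 * D * S / H)
Numerator: 2 * 8819 * 114 = 2010732
2DS/H = 2010732 / 19.8 = 101552.1
EOQ = sqrt(101552.1) = 318.7 units

318.7 units


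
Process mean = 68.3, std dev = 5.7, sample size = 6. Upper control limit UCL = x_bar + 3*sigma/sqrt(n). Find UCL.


UCL = 68.3 + 3 * 5.7 / sqrt(6)

75.28


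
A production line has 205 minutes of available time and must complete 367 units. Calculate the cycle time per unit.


Formula: CT = Available Time / Number of Units
CT = 205 min / 367 units
CT = 0.56 min/unit

0.56 min/unit


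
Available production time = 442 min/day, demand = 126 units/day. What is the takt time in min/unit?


Formula: Takt Time = Available Production Time / Customer Demand
Takt = 442 min/day / 126 units/day
Takt = 3.51 min/unit

3.51 min/unit


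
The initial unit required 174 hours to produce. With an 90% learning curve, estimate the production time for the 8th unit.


Formula: T_n = T_1 * (learning_rate)^(log2(n)) where learning_rate = rate/100
Doublings = log2(8) = 3
T_n = 174 * 0.9^3
T_n = 174 * 0.729 = 126.8 hours

126.8 hours


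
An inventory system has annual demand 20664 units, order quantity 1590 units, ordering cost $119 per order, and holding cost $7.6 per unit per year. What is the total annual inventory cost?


TC = 20664/1590 * 119 + 1590/2 * 7.6

$7588.55


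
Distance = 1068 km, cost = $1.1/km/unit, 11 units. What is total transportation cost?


TC = dist * cost * units = 1068 * 1.1 * 11 = $12922.80

$12922.80


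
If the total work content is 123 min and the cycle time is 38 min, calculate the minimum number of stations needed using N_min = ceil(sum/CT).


Formula: N_min = ceil(Sum of Task Times / Cycle Time)
N_min = ceil(123 min / 38 min) = ceil(3.2368)
N_min = 4 stations

4


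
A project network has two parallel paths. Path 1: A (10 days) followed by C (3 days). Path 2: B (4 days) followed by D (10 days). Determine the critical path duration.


Path 1 = 10 + 3 = 13 days
Path 2 = 4 + 10 = 14 days
Duration = max(13, 14) = 14 days

14 days


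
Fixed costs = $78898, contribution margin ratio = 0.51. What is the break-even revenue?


Formula: BER = Fixed Costs / Contribution Margin Ratio
BER = $78898 / 0.51
BER = $154701.96 (to the nearest cent)

$154701.96


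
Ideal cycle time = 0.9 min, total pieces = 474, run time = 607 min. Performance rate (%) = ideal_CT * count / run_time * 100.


Formula: Performance = (Ideal CT * Total Count) / Run Time * 100
Ideal output time = 0.9 * 474 = 426.6 min
Performance = 426.6 / 607 * 100 = 70.3%

70.3%


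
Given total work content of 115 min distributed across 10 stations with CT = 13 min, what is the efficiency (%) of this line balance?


Formula: Efficiency = Sum of Task Times / (N_stations * CT) * 100
Total station capacity = 10 stations * 13 min = 130 min
Efficiency = 115 / 130 * 100 = 88.5%

88.5%


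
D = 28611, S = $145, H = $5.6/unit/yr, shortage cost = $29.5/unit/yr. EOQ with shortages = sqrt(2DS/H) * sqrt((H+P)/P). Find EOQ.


Formula: EOQ* = sqrt(2DS/H) * sqrt((H+P)/P)
Base EOQ = sqrt(2*28611*145/5.6) = 1217.23 units
Correction = sqrt((5.6+29.5)/29.5) = 1.09079
EOQ* = 1217.23 * 1.09079 = 1327.7 units

1327.7 units


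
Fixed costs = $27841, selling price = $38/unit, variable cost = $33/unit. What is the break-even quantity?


Formula: BEQ = Fixed Costs / (Price - Variable Cost)
Contribution margin = $38 - $33 = $5/unit
BEQ = ceil($27841 / $5/unit) = ceil(5568.2) = 5569 units

5569 units


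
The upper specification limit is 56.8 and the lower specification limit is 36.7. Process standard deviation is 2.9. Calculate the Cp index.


Cp = (56.8 - 36.7) / (6 * 2.9)

1.16


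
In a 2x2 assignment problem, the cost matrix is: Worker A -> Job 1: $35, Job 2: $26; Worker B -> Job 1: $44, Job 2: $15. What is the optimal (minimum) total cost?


Option 1: A->1 + B->2 = $35 + $15 = $50
Option 2: A->2 + B->1 = $26 + $44 = $70
Min cost = min($50, $70) = $50

$50


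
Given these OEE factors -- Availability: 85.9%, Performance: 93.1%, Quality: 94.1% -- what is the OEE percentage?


Formula: OEE = Availability * Performance * Quality / 10000
A * P = 85.9% * 93.1% / 100 = 79.97%
OEE = 79.97% * 94.1% / 100 = 75.3%

75.3%


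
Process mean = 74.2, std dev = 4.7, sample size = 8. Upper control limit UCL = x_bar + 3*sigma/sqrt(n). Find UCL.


UCL = 74.2 + 3 * 4.7 / sqrt(8)

79.19


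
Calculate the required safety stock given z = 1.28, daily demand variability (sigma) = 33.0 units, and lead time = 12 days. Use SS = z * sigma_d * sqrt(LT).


Formula: SS = z * sigma_d * sqrt(LT)
sqrt(LT) = sqrt(12) = 3.4641
SS = 1.28 * 33.0 * 3.4641
SS = 146.3 units

146.3 units


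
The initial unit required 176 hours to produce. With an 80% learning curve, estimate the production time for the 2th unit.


Formula: T_n = T_1 * (learning_rate)^(log2(n)) where learning_rate = rate/100
Doublings = log2(2) = 1
T_n = 176 * 0.8^1
T_n = 176 * 0.8 = 140.8 hours

140.8 hours


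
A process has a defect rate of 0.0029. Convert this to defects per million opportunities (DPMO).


DPMO = defect_rate * 1000000 = 0.0029 * 1000000

2900


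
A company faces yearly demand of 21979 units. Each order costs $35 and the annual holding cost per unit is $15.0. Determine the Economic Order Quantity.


Formula: EOQ = sqrt(2 * D * S / H)
Numerator: 2 * 21979 * 35 = 1538530
2DS/H = 1538530 / 15.0 = 102568.7
EOQ = sqrt(102568.7) = 320.3 units

320.3 units


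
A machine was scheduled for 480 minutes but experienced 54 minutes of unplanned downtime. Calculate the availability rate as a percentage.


Formula: Availability = (Planned Time - Downtime) / Planned Time * 100
Uptime = 480 - 54 = 426 min
Availability = 426 / 480 * 100 = 88.8%

88.8%


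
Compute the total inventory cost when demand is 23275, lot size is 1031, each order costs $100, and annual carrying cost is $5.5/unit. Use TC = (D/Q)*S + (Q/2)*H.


TC = 23275/1031 * 100 + 1031/2 * 5.5

$5092.77


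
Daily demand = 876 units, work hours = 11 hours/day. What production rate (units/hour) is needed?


Formula: Production Rate = Daily Demand / Available Hours
Rate = 876 units/day / 11 hours/day
Rate = 79.6 units/hour

79.6 units/hour


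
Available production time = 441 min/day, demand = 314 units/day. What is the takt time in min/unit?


Formula: Takt Time = Available Production Time / Customer Demand
Takt = 441 min/day / 314 units/day
Takt = 1.4 min/unit

1.4 min/unit


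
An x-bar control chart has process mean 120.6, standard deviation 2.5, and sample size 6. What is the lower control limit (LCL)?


LCL = 120.6 - 3 * 2.5 / sqrt(6)

117.54


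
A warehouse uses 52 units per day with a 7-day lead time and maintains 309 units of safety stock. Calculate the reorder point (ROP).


Formula: ROP = (Daily Demand * Lead Time) + Safety Stock
Demand during lead time = 52 * 7 = 364 units
ROP = 364 + 309 = 673 units

673 units


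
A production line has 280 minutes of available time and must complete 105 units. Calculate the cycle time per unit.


Formula: CT = Available Time / Number of Units
CT = 280 min / 105 units
CT = 2.67 min/unit

2.67 min/unit


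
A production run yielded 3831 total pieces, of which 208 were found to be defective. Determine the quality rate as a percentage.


Formula: Quality Rate = Good Pieces / Total Pieces * 100
Good pieces = 3831 - 208 = 3623
QR = 3623 / 3831 * 100 = 94.6%

94.6%


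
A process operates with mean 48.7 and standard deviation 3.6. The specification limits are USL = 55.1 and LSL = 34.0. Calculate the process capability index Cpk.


Cpu = (55.1 - 48.7) / (3 * 3.6) = 0.59
Cpl = (48.7 - 34.0) / (3 * 3.6) = 1.36
Cpk = min(0.59, 1.36) = 0.59

0.59


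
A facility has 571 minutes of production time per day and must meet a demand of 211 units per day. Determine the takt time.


Formula: Takt Time = Available Production Time / Customer Demand
Takt = 571 min/day / 211 units/day
Takt = 2.71 min/unit

2.71 min/unit


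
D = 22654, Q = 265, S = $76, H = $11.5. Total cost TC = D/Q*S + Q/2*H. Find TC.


TC = 22654/265 * 76 + 265/2 * 11.5

$8020.75


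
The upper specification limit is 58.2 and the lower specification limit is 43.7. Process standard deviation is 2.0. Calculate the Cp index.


Cp = (58.2 - 43.7) / (6 * 2.0)

1.21


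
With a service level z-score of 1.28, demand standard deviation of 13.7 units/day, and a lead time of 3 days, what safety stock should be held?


Formula: SS = z * sigma_d * sqrt(LT)
sqrt(LT) = sqrt(3) = 1.7321
SS = 1.28 * 13.7 * 1.7321
SS = 30.4 units

30.4 units


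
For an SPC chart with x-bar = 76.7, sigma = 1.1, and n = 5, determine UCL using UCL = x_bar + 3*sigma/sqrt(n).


UCL = 76.7 + 3 * 1.1 / sqrt(5)

78.18


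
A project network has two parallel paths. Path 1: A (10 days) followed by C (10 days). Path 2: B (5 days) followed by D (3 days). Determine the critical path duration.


Path 1 = 10 + 10 = 20 days
Path 2 = 5 + 3 = 8 days
Duration = max(20, 8) = 20 days

20 days


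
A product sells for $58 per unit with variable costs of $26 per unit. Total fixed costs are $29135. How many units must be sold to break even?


Formula: BEQ = Fixed Costs / (Price - Variable Cost)
Contribution margin = $58 - $26 = $32/unit
BEQ = ceil($29135 / $32/unit) = ceil(910.47) = 911 units

911 units


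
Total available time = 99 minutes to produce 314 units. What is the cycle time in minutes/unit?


Formula: CT = Available Time / Number of Units
CT = 99 min / 314 units
CT = 0.32 min/unit

0.32 min/unit


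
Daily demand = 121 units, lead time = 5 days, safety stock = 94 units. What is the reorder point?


Formula: ROP = (Daily Demand * Lead Time) + Safety Stock
Demand during lead time = 121 * 5 = 605 units
ROP = 605 + 94 = 699 units

699 units


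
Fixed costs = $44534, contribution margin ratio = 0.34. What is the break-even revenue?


Formula: BER = Fixed Costs / Contribution Margin Ratio
BER = $44534 / 0.34
BER = $130982.35 (to the nearest cent)

$130982.35


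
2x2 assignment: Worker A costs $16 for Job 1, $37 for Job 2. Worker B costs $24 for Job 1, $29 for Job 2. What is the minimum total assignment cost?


Option 1: A->1 + B->2 = $16 + $29 = $45
Option 2: A->2 + B->1 = $37 + $24 = $61
Min cost = min($45, $61) = $45

$45


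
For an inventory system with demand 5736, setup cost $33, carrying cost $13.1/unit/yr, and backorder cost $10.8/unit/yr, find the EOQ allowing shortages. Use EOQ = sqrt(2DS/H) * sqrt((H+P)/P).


Formula: EOQ* = sqrt(2DS/H) * sqrt((H+P)/P)
Base EOQ = sqrt(2*5736*33/13.1) = 170.0 units
Correction = sqrt((13.1+10.8)/10.8) = 1.4876
EOQ* = 170.0 * 1.4876 = 252.9 units

252.9 units


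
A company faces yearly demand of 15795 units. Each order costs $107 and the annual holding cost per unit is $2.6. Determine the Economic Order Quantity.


Formula: EOQ = sqrt(2 * D * S / H)
Numerator: 2 * 15795 * 107 = 3380130
2DS/H = 3380130 / 2.6 = 1300050.0
EOQ = sqrt(1300050.0) = 1140.2 units

1140.2 units


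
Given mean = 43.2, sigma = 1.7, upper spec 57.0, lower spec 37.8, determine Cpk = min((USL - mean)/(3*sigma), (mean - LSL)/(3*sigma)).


Cpu = (57.0 - 43.2) / (3 * 1.7) = 2.71
Cpl = (43.2 - 37.8) / (3 * 1.7) = 1.06
Cpk = min(2.71, 1.06) = 1.06

1.06


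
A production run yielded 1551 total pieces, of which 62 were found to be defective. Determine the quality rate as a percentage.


Formula: Quality Rate = Good Pieces / Total Pieces * 100
Good pieces = 1551 - 62 = 1489
QR = 1489 / 1551 * 100 = 96.0%

96.0%


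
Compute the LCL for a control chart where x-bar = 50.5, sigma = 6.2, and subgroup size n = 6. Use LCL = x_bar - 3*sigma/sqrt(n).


LCL = 50.5 - 3 * 6.2 / sqrt(6)

42.91


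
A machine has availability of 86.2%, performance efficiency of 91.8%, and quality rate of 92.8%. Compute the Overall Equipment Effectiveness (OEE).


Formula: OEE = Availability * Performance * Quality / 10000
A * P = 86.2% * 91.8% / 100 = 79.13%
OEE = 79.13% * 92.8% / 100 = 73.4%

73.4%


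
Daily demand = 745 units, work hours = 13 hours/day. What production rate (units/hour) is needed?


Formula: Production Rate = Daily Demand / Available Hours
Rate = 745 units/day / 13 hours/day
Rate = 57.3 units/hour

57.3 units/hour


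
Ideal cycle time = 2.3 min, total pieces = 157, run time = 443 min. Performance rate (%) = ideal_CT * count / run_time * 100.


Formula: Performance = (Ideal CT * Total Count) / Run Time * 100
Ideal output time = 2.3 * 157 = 361.1 min
Performance = 361.1 / 443 * 100 = 81.5%

81.5%


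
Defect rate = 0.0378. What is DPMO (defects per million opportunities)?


DPMO = defect_rate * 1000000 = 0.0378 * 1000000

37800


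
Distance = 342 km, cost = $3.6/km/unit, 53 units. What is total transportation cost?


TC = dist * cost * units = 342 * 3.6 * 53 = $65253.60

$65253.60


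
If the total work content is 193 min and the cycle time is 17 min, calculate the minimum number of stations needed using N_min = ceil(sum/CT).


Formula: N_min = ceil(Sum of Task Times / Cycle Time)
N_min = ceil(193 min / 17 min) = ceil(11.3529)
N_min = 12 stations

12


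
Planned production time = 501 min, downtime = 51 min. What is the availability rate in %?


Formula: Availability = (Planned Time - Downtime) / Planned Time * 100
Uptime = 501 - 51 = 450 min
Availability = 450 / 501 * 100 = 89.8%

89.8%


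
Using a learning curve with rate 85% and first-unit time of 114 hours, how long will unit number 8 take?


Formula: T_n = T_1 * (learning_rate)^(log2(n)) where learning_rate = rate/100
Doublings = log2(8) = 3
T_n = 114 * 0.85^3
T_n = 114 * 0.6141 = 70.0 hours

70.0 hours


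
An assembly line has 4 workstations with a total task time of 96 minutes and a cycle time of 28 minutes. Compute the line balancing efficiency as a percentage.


Formula: Efficiency = Sum of Task Times / (N_stations * CT) * 100
Total station capacity = 4 stations * 28 min = 112 min
Efficiency = 96 / 112 * 100 = 85.7%

85.7%


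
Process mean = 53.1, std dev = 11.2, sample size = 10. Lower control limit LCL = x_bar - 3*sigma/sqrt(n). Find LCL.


LCL = 53.1 - 3 * 11.2 / sqrt(10)

42.47


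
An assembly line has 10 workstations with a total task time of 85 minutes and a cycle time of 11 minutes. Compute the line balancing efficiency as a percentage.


Formula: Efficiency = Sum of Task Times / (N_stations * CT) * 100
Total station capacity = 10 stations * 11 min = 110 min
Efficiency = 85 / 110 * 100 = 77.3%

77.3%


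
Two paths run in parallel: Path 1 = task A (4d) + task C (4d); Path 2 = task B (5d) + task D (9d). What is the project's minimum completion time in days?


Path 1 = 4 + 4 = 8 days
Path 2 = 5 + 9 = 14 days
Duration = max(8, 14) = 14 days

14 days


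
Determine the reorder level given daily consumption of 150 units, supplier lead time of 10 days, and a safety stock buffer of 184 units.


Formula: ROP = (Daily Demand * Lead Time) + Safety Stock
Demand during lead time = 150 * 10 = 1500 units
ROP = 1500 + 184 = 1684 units

1684 units


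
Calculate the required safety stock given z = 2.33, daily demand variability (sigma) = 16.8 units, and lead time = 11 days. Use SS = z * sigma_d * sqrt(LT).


Formula: SS = z * sigma_d * sqrt(LT)
sqrt(LT) = sqrt(11) = 3.3166
SS = 2.33 * 16.8 * 3.3166
SS = 129.8 units

129.8 units


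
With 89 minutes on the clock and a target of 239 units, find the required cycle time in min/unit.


Formula: CT = Available Time / Number of Units
CT = 89 min / 239 units
CT = 0.37 min/unit

0.37 min/unit


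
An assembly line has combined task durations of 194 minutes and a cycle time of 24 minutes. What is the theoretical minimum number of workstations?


Formula: N_min = ceil(Sum of Task Times / Cycle Time)
N_min = ceil(194 min / 24 min) = ceil(8.0833)
N_min = 9 stations

9


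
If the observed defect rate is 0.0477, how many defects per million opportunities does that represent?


DPMO = defect_rate * 1000000 = 0.0477 * 1000000

47700


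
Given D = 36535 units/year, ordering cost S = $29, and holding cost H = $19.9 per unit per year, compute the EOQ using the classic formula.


Formula: EOQ = sqrt(2 * D * S / H)
Numerator: 2 * 36535 * 29 = 2119030
2DS/H = 2119030 / 19.9 = 106483.9
EOQ = sqrt(106483.9) = 326.3 units

326.3 units


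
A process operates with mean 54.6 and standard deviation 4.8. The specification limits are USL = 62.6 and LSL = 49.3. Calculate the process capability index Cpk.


Cpu = (62.6 - 54.6) / (3 * 4.8) = 0.56
Cpl = (54.6 - 49.3) / (3 * 4.8) = 0.37
Cpk = min(0.56, 0.37) = 0.37

0.37


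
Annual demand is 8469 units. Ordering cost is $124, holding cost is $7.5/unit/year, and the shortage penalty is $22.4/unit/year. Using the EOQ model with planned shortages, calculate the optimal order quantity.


Formula: EOQ* = sqrt(2DS/H) * sqrt((H+P)/P)
Base EOQ = sqrt(2*8469*124/7.5) = 529.19 units
Correction = sqrt((7.5+22.4)/22.4) = 1.15534
EOQ* = 529.19 * 1.15534 = 611.4 units

611.4 units


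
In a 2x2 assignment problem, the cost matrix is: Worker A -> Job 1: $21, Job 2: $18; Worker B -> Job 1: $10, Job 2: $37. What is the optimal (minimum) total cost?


Option 1: A->1 + B->2 = $21 + $37 = $58
Option 2: A->2 + B->1 = $18 + $10 = $28
Min cost = min($58, $28) = $28

$28


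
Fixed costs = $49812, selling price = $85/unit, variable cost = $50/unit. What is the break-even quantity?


Formula: BEQ = Fixed Costs / (Price - Variable Cost)
Contribution margin = $85 - $50 = $35/unit
BEQ = ceil($49812 / $35/unit) = ceil(1423.2) = 1424 units

1424 units


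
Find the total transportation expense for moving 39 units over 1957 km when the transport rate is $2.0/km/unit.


TC = dist * cost * units = 1957 * 2.0 * 39 = $152646.00

$152646.00


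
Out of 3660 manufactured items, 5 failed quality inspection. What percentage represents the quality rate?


Formula: Quality Rate = Good Pieces / Total Pieces * 100
Good pieces = 3660 - 5 = 3655
QR = 3655 / 3660 * 100 = 99.9%

99.9%


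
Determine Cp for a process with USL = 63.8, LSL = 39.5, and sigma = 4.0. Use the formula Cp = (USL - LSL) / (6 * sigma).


Cp = (63.8 - 39.5) / (6 * 4.0)

1.01


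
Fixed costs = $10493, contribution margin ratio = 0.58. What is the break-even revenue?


Formula: BER = Fixed Costs / Contribution Margin Ratio
BER = $10493 / 0.58
BER = $18091.38 (to the nearest cent)

$18091.38


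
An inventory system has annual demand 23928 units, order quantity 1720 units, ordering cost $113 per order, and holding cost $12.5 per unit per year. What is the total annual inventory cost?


TC = 23928/1720 * 113 + 1720/2 * 12.5

$12322.01


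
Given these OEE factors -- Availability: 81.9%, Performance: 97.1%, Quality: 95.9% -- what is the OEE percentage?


Formula: OEE = Availability * Performance * Quality / 10000
A * P = 81.9% * 97.1% / 100 = 79.52%
OEE = 79.52% * 95.9% / 100 = 76.3%

76.3%


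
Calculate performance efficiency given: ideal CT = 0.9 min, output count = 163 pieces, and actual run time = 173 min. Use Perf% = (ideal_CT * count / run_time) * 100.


Formula: Performance = (Ideal CT * Total Count) / Run Time * 100
Ideal output time = 0.9 * 163 = 146.7 min
Performance = 146.7 / 173 * 100 = 84.8%

84.8%


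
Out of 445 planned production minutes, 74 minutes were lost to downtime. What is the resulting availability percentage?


Formula: Availability = (Planned Time - Downtime) / Planned Time * 100
Uptime = 445 - 74 = 371 min
Availability = 371 / 445 * 100 = 83.4%

83.4%


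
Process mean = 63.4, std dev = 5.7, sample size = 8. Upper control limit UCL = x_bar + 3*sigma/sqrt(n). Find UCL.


UCL = 63.4 + 3 * 5.7 / sqrt(8)

69.45


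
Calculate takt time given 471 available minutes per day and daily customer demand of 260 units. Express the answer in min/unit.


Formula: Takt Time = Available Production Time / Customer Demand
Takt = 471 min/day / 260 units/day
Takt = 1.81 min/unit

1.81 min/unit


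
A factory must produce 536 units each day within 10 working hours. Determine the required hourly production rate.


Formula: Production Rate = Daily Demand / Available Hours
Rate = 536 units/day / 10 hours/day
Rate = 53.6 units/hour

53.6 units/hour


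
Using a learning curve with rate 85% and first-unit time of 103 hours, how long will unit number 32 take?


Formula: T_n = T_1 * (learning_rate)^(log2(n)) where learning_rate = rate/100
Doublings = log2(32) = 5
T_n = 103 * 0.85^5
T_n = 103 * 0.4437 = 45.7 hours

45.7 hours


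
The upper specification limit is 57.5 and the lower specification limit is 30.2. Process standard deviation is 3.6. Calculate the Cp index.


Cp = (57.5 - 30.2) / (6 * 3.6)

1.26


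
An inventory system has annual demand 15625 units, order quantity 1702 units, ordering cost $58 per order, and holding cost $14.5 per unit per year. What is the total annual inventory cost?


TC = 15625/1702 * 58 + 1702/2 * 14.5

$12871.96


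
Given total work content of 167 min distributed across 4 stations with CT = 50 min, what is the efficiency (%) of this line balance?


Formula: Efficiency = Sum of Task Times / (N_stations * CT) * 100
Total station capacity = 4 stations * 50 min = 200 min
Efficiency = 167 / 200 * 100 = 83.5%

83.5%


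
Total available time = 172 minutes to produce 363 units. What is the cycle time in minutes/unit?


Formula: CT = Available Time / Number of Units
CT = 172 min / 363 units
CT = 0.47 min/unit

0.47 min/unit


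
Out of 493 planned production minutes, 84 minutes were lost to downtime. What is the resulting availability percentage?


Formula: Availability = (Planned Time - Downtime) / Planned Time * 100
Uptime = 493 - 84 = 409 min
Availability = 409 / 493 * 100 = 83.0%

83.0%


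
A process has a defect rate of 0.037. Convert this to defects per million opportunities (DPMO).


DPMO = defect_rate * 1000000 = 0.037 * 1000000

37000


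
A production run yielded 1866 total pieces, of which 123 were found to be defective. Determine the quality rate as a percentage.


Formula: Quality Rate = Good Pieces / Total Pieces * 100
Good pieces = 1866 - 123 = 1743
QR = 1743 / 1866 * 100 = 93.4%

93.4%


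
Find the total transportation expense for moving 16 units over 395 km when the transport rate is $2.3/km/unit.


TC = dist * cost * units = 395 * 2.3 * 16 = $14536.00

$14536.00


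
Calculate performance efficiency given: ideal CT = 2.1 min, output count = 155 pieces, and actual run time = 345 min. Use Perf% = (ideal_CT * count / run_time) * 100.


Formula: Performance = (Ideal CT * Total Count) / Run Time * 100
Ideal output time = 2.1 * 155 = 325.5 min
Performance = 325.5 / 345 * 100 = 94.3%

94.3%


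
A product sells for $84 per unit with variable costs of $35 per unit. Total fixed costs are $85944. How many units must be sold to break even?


Formula: BEQ = Fixed Costs / (Price - Variable Cost)
Contribution margin = $84 - $35 = $49/unit
BEQ = ceil($85944 / $49/unit) = ceil(1753.96) = 1754 units

1754 units


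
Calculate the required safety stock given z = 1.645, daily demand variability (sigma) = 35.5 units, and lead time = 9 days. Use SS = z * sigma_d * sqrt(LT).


Formula: SS = z * sigma_d * sqrt(LT)
sqrt(LT) = sqrt(9) = 3.0
SS = 1.645 * 35.5 * 3.0
SS = 175.2 units

175.2 units


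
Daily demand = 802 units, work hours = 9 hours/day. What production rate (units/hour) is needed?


Formula: Production Rate = Daily Demand / Available Hours
Rate = 802 units/day / 9 hours/day
Rate = 89.1 units/hour

89.1 units/hour


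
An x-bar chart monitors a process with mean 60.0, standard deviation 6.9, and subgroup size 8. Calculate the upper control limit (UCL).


UCL = 60.0 + 3 * 6.9 / sqrt(8)

67.32


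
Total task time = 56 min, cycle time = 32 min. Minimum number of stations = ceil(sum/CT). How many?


Formula: N_min = ceil(Sum of Task Times / Cycle Time)
N_min = ceil(56 min / 32 min) = ceil(1.75)
N_min = 2 stations

2


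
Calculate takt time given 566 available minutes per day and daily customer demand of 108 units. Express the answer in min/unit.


Formula: Takt Time = Available Production Time / Customer Demand
Takt = 566 min/day / 108 units/day
Takt = 5.24 min/unit

5.24 min/unit


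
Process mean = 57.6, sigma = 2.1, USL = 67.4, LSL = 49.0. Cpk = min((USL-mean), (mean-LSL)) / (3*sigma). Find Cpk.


Cpu = (67.4 - 57.6) / (3 * 2.1) = 1.56
Cpl = (57.6 - 49.0) / (3 * 2.1) = 1.37
Cpk = min(1.56, 1.37) = 1.37

1.37


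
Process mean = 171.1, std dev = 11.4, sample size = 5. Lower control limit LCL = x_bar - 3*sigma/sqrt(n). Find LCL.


LCL = 171.1 - 3 * 11.4 / sqrt(5)

155.81


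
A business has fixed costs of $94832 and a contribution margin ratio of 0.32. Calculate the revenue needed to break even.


Formula: BER = Fixed Costs / Contribution Margin Ratio
BER = $94832 / 0.32
BER = $296350.00 (to the nearest cent)

$296350.00


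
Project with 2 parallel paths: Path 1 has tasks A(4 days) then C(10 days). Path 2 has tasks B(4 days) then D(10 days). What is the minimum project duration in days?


Path 1 = 4 + 10 = 14 days
Path 2 = 4 + 10 = 14 days
Duration = max(14, 14) = 14 days

14 days


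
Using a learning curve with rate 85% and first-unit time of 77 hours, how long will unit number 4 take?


Formula: T_n = T_1 * (learning_rate)^(log2(n)) where learning_rate = rate/100
Doublings = log2(4) = 2
T_n = 77 * 0.85^2
T_n = 77 * 0.7225 = 55.6 hours

55.6 hours


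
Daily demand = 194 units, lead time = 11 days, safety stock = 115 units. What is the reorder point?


Formula: ROP = (Daily Demand * Lead Time) + Safety Stock
Demand during lead time = 194 * 11 = 2134 units
ROP = 2134 + 115 = 2249 units

2249 units


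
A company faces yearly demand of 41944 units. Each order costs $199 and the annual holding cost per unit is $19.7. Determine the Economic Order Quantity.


Formula: EOQ = sqrt(2 * D * S / H)
Numerator: 2 * 41944 * 199 = 16693712
2DS/H = 16693712 / 19.7 = 847396.5
EOQ = sqrt(847396.5) = 920.5 units

920.5 units


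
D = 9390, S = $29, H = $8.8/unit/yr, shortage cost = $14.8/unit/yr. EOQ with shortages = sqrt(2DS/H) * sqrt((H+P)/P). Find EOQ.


Formula: EOQ* = sqrt(2DS/H) * sqrt((H+P)/P)
Base EOQ = sqrt(2*9390*29/8.8) = 248.77 units
Correction = sqrt((8.8+14.8)/14.8) = 1.26277
EOQ* = 248.77 * 1.26277 = 314.1 units

314.1 units


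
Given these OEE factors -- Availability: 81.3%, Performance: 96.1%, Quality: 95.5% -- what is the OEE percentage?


Formula: OEE = Availability * Performance * Quality / 10000
A * P = 81.3% * 96.1% / 100 = 78.13%
OEE = 78.13% * 95.5% / 100 = 74.6%

74.6%


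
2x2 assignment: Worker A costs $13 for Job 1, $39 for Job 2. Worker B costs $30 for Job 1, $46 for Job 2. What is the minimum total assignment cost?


Option 1: A->1 + B->2 = $13 + $46 = $59
Option 2: A->2 + B->1 = $39 + $30 = $69
Min cost = min($59, $69) = $59

$59


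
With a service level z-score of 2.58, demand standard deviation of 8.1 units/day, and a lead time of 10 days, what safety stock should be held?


Formula: SS = z * sigma_d * sqrt(LT)
sqrt(LT) = sqrt(10) = 3.1623
SS = 2.58 * 8.1 * 3.1623
SS = 66.1 units

66.1 units


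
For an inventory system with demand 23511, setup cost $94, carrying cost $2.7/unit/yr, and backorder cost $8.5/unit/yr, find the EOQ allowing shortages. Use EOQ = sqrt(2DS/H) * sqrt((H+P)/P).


Formula: EOQ* = sqrt(2DS/H) * sqrt((H+P)/P)
Base EOQ = sqrt(2*23511*94/2.7) = 1279.48 units
Correction = sqrt((2.7+8.5)/8.5) = 1.14789
EOQ* = 1279.48 * 1.14789 = 1468.7 units

1468.7 units


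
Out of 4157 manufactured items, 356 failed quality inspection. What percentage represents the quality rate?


Formula: Quality Rate = Good Pieces / Total Pieces * 100
Good pieces = 4157 - 356 = 3801
QR = 3801 / 4157 * 100 = 91.4%

91.4%


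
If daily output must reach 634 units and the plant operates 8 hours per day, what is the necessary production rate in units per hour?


Formula: Production Rate = Daily Demand / Available Hours
Rate = 634 units/day / 8 hours/day
Rate = 79.3 units/hour

79.3 units/hour


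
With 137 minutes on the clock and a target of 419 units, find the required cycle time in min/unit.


Formula: CT = Available Time / Number of Units
CT = 137 min / 419 units
CT = 0.33 min/unit

0.33 min/unit


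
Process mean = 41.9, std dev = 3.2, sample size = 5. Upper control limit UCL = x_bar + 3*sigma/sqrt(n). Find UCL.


UCL = 41.9 + 3 * 3.2 / sqrt(5)

46.19


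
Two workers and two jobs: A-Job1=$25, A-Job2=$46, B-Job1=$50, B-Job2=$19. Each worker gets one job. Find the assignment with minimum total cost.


Option 1: A->1 + B->2 = $25 + $19 = $44
Option 2: A->2 + B->1 = $46 + $50 = $96
Min cost = min($44, $96) = $44

$44


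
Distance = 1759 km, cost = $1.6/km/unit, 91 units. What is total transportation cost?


TC = dist * cost * units = 1759 * 1.6 * 91 = $256110.40

$256110.40


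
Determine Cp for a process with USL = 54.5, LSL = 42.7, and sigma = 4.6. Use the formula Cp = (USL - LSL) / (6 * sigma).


Cp = (54.5 - 42.7) / (6 * 4.6)

0.43


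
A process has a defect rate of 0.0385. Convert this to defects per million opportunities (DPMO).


DPMO = defect_rate * 1000000 = 0.0385 * 1000000

38500


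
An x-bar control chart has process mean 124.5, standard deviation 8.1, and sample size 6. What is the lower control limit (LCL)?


LCL = 124.5 - 3 * 8.1 / sqrt(6)

114.58


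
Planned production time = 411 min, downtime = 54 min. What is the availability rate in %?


Formula: Availability = (Planned Time - Downtime) / Planned Time * 100
Uptime = 411 - 54 = 357 min
Availability = 357 / 411 * 100 = 86.9%

86.9%


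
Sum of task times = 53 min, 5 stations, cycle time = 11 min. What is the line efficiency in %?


Formula: Efficiency = Sum of Task Times / (N_stations * CT) * 100
Total station capacity = 5 stations * 11 min = 55 min
Efficiency = 53 / 55 * 100 = 96.4%

96.4%


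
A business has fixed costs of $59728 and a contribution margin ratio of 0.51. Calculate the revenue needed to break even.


Formula: BER = Fixed Costs / Contribution Margin Ratio
BER = $59728 / 0.51
BER = $117113.73 (to the nearest cent)

$117113.73


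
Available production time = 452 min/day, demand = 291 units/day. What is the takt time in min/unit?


Formula: Takt Time = Available Production Time / Customer Demand
Takt = 452 min/day / 291 units/day
Takt = 1.55 min/unit

1.55 min/unit


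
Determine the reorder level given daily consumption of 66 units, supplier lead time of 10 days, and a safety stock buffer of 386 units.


Formula: ROP = (Daily Demand * Lead Time) + Safety Stock
Demand during lead time = 66 * 10 = 660 units
ROP = 660 + 386 = 1046 units

1046 units


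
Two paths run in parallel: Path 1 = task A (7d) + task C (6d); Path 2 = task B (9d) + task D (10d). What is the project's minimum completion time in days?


Path 1 = 7 + 6 = 13 days
Path 2 = 9 + 10 = 19 days
Duration = max(13, 19) = 19 days

19 days


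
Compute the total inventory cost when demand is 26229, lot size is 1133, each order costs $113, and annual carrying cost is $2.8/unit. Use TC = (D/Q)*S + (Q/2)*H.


TC = 26229/1133 * 113 + 1133/2 * 2.8

$4202.15


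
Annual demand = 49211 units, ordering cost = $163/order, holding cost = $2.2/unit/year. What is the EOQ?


Formula: EOQ = sqrt(2 * D * S / H)
Numerator: 2 * 49211 * 163 = 16042786
2DS/H = 16042786 / 2.2 = 7292175.5
EOQ = sqrt(7292175.5) = 2700.4 units

2700.4 units


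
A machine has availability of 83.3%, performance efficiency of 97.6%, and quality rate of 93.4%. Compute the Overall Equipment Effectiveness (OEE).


Formula: OEE = Availability * Performance * Quality / 10000
A * P = 83.3% * 97.6% / 100 = 81.3%
OEE = 81.3% * 93.4% / 100 = 75.9%

75.9%
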